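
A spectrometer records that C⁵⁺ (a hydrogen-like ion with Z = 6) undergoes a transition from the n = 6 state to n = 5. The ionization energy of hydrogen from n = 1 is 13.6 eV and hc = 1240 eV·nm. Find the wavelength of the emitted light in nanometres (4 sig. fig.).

207.2 nm

For Z = 6 the level energies scale as Z², so the effective Rydberg energy is 13.6 × 36 = 489.6 eV.
ΔE = 489.6 × (1/5² − 1/6²) = 489.6 × 0.01222 = 5.984 eV.
λ = hc/ΔE = 1240 / 5.984 = 207.2 nm.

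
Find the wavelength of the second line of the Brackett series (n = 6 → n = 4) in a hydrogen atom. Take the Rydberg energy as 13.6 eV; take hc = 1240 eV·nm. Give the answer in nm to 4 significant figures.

2626 nm

The Brackett series terminates on n_f = 4; the second line has n_i = 4+2 = 6.
ΔE = 13.60 × (1/4² − 1/6²) = 0.4722 eV.
λ = 1240 / 0.4722 = 2626 nm.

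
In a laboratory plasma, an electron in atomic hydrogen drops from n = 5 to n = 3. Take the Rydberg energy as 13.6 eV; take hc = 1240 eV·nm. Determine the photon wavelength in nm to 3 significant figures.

1280 nm

ΔE = 13.60 × (1/3² − 1/5²) = 13.60 × 0.07111 = 0.9671 eV.
λ = hc/ΔE = 1240 / 0.9671 = 1280 nm.
This line belongs to the Paschen series.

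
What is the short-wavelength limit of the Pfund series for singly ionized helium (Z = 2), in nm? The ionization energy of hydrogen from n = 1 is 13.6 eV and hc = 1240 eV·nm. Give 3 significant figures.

The Pfund series has lower level n_f = 5; the series limit corresponds to n_i → ∞.
ΔE_max = 13.6 × 4 / 5² = 2.176 eV.
λ_min = 1240 / 2.176 = 570 nm.

570 nm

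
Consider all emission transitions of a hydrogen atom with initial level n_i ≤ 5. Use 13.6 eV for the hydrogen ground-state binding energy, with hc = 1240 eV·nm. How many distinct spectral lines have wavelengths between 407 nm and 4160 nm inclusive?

Enumerate all n_i → n_f pairs with 1 ≤ n_f < n_i ≤ 5 and compute λ = 1240 / [13.6·1·(1/n_f² − 1/n_i²)].
Lines falling in [407, 4160] nm: 5→2 (434.2 nm), 4→2 (486.3 nm), 3→2 (656.5 nm), 5→3 (1282 nm), 4→3 (1876 nm), 5→4 (4052 nm).

6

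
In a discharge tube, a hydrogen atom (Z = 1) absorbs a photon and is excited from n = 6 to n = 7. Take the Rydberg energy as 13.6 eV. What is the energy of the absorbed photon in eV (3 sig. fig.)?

0.100 eV

E_7 = −13.60/49 = −0.2776 eV and E_6 = −13.60/36 = −0.3778 eV.
The photon energy is |E_7 − E_6| = 0.100 eV.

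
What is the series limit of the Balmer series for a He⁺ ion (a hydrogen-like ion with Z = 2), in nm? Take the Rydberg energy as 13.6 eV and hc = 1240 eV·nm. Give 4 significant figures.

The Balmer series has lower level n_f = 2; the series limit corresponds to n_i → ∞.
ΔE_max = 13.6 × 4 / 2² = 13.60 eV.
λ_min = 1240 / 13.60 = 91.18 nm.

91.18 nm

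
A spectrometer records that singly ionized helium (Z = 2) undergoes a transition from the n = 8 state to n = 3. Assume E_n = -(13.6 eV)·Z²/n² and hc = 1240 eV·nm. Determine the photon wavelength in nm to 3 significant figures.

For Z = 2 the level energies scale as Z², so the effective Rydberg energy is 13.6 × 4 = 54.40 eV.
ΔE = 54.40 × (1/3² − 1/8²) = 54.40 × 0.09549 = 5.194 eV.
λ = hc/ΔE = 1240 / 5.194 = 239 nm.

239 nm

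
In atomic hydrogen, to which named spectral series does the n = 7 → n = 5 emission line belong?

The series is set by the lower level: n_f = 5 is the Pfund series.

Pfund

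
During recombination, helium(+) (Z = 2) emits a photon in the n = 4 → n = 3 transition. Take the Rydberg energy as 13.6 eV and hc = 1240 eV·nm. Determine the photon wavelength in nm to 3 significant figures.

469 nm

For Z = 2 the level energies scale as Z², so the effective Rydberg energy is 13.6 × 4 = 54.40 eV.
ΔE = 54.40 × (1/3² − 1/4²) = 54.40 × 0.04861 = 2.644 eV.
λ = hc/ΔE = 1240 / 2.644 = 469 nm.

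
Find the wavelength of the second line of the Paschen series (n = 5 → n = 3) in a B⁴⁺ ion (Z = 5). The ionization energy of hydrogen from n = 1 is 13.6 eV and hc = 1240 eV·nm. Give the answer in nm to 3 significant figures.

51.3 nm

The Paschen series terminates on n_f = 3; the second line has n_i = 3+2 = 5.
ΔE = 340.0 × (1/3² − 1/5²) = 24.18 eV.
λ = 1240 / 24.18 = 51.3 nm.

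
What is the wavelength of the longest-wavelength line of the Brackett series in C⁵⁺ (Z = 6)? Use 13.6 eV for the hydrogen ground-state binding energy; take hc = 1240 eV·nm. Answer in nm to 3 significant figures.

113 nm

The Brackett series terminates on n_f = 4; the first line has n_i = 4+1 = 5.
ΔE = 489.6 × (1/4² − 1/5²) = 11.02 eV.
λ = 1240 / 11.02 = 113 nm.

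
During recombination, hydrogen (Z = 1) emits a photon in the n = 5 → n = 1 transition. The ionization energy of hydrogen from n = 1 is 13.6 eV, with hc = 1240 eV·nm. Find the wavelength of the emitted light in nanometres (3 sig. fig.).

ΔE = 13.60 × (1/1² − 1/5²) = 13.60 × 0.9600 = 13.06 eV.
λ = hc/ΔE = 1240 / 13.06 = 95.0 nm.

95.0 nm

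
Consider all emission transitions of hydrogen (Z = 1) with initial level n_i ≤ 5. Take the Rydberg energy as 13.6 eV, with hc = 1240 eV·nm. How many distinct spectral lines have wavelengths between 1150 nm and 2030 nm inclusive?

2

Enumerate all n_i → n_f pairs with 1 ≤ n_f < n_i ≤ 5 and compute λ = 1240 / [13.6·1·(1/n_f² − 1/n_i²)].
Lines falling in [1150, 2030] nm: 5→3 (1282 nm), 4→3 (1876 nm).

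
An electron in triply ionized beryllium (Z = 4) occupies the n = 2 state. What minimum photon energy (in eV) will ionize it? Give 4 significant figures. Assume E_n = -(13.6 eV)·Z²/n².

54.40 eV

E_n = −13.6 Z²/n² = −217.6/n² eV for Z = 4.
E_2 = −217.6/4 = −54.40 eV, so ionization (to E = 0) requires 54.40 eV.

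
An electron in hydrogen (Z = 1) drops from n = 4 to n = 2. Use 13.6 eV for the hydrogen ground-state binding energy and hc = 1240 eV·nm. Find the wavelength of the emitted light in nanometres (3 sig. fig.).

ΔE = 13.60 × (1/2² − 1/4²) = 13.60 × 0.1875 = 2.550 eV.
λ = hc/ΔE = 1240 / 2.550 = 486 nm.

486 nm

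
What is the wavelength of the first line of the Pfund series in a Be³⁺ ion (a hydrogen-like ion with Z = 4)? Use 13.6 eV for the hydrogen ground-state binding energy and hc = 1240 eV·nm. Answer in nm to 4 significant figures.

The Pfund series terminates on n_f = 5; the first line has n_i = 5+1 = 6.
ΔE = 217.6 × (1/5² − 1/6²) = 2.660 eV.
λ = 1240 / 2.660 = 466.2 nm.

466.2 nm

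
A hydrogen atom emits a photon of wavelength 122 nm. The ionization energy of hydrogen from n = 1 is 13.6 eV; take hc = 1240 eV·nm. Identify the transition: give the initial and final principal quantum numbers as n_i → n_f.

n_i = 2, n_f = 1

The photon energy is ΔE = hc/λ = 1240 / 122 = 10.16 eV.
With Z = 1, ΔE = 13.60 × (1/n_f² − 1/n_i²), so 1/n_f² − 1/n_i² = 0.7473.
Trying n_f = 1 gives 1/n_i² = 0.2527, i.e. n_i ≈ 2; this pair matches.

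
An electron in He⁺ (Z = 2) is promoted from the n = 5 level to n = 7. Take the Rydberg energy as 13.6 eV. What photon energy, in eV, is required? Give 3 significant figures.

The Bohr energies scale as Z², so for Z = 2: E_n = −54.40/n² eV.
E_7 = −54.40/49 = −1.110 eV and E_5 = −54.40/25 = −2.176 eV.
The photon energy is |E_7 − E_5| = 1.07 eV.

1.07 eV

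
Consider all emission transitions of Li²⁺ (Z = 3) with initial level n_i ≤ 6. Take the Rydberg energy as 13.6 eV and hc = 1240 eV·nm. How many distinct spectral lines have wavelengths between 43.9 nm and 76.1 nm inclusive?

4

Enumerate all n_i → n_f pairs with 1 ≤ n_f < n_i ≤ 6 and compute λ = 1240 / [13.6·9·(1/n_f² − 1/n_i²)].
Lines falling in [43.9, 76.1] nm: 6→2 (45.59 nm), 5→2 (48.24 nm), 4→2 (54.03 nm), 3→2 (72.94 nm).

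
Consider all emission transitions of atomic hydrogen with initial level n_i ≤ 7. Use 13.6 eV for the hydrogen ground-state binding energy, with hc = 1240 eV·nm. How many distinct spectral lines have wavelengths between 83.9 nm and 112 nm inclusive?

5

Enumerate all n_i → n_f pairs with 1 ≤ n_f < n_i ≤ 7 and compute λ = 1240 / [13.6·1·(1/n_f² − 1/n_i²)].
Lines falling in [83.9, 112] nm: 7→1 (93.08 nm), 6→1 (93.78 nm), 5→1 (94.98 nm), 4→1 (97.25 nm), 3→1 (102.6 nm).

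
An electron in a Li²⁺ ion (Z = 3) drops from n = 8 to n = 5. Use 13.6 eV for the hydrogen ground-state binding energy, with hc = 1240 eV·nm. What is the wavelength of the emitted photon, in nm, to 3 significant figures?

For Z = 3 the level energies scale as Z², so the effective Rydberg energy is 13.6 × 9 = 122.4 eV.
ΔE = 122.4 × (1/5² − 1/8²) = 122.4 × 0.02438 = 2.984 eV.
λ = hc/ΔE = 1240 / 2.984 = 416 nm.

416 nm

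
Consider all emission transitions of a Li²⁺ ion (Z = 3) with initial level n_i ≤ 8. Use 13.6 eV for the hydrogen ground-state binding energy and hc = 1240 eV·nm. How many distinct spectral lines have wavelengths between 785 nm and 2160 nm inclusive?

Enumerate all n_i → n_f pairs with 1 ≤ n_f < n_i ≤ 8 and compute λ = 1240 / [13.6·9·(1/n_f² − 1/n_i²)].
Lines falling in [785, 2160] nm: 6→5 (828.9 nm), 8→6 (833.6 nm), 7→6 (1375 nm), 8→7 (2118 nm).

4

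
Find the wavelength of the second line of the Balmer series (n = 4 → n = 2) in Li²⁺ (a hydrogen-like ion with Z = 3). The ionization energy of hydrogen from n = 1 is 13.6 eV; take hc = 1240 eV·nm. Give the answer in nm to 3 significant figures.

The Balmer series terminates on n_f = 2; the second line has n_i = 2+2 = 4.
ΔE = 122.4 × (1/2² − 1/4²) = 22.95 eV.
λ = 1240 / 22.95 = 54.0 nm.

54.0 nm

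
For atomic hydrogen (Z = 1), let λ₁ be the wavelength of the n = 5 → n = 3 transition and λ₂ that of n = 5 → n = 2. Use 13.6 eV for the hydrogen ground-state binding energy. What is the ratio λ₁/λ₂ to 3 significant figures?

2.95

λ ∝ 1/ΔE ∝ 1/(1/n_f² − 1/n_i²), and the Z² and hc factors cancel in the ratio.
λ₁/λ₂ = (1/2² − 1/5²)/(1/3² − 1/5²) = 0.2100/0.07111 = 2.95.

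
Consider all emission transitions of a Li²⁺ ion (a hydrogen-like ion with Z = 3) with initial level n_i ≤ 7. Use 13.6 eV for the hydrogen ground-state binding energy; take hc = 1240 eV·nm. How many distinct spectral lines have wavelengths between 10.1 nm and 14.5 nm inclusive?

6

Enumerate all n_i → n_f pairs with 1 ≤ n_f < n_i ≤ 7 and compute λ = 1240 / [13.6·9·(1/n_f² − 1/n_i²)].
Lines falling in [10.1, 14.5] nm: 7→1 (10.34 nm), 6→1 (10.42 nm), 5→1 (10.55 nm), 4→1 (10.81 nm), 3→1 (11.40 nm), 2→1 (13.51 nm).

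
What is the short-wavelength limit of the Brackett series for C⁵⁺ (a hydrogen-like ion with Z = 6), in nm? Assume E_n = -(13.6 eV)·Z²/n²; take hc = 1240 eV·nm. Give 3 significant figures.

40.5 nm

The Brackett series has lower level n_f = 4; the series limit corresponds to n_i → ∞.
ΔE_max = 13.6 × 36 / 4² = 30.60 eV.
λ_min = 1240 / 30.60 = 40.5 nm.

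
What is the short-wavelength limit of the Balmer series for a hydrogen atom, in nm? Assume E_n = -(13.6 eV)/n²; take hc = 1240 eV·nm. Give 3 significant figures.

365 nm

The Balmer series has lower level n_f = 2; the series limit corresponds to n_i → ∞.
ΔE_max = 13.6 × 1 / 2² = 3.400 eV.
λ_min = 1240 / 3.400 = 365 nm.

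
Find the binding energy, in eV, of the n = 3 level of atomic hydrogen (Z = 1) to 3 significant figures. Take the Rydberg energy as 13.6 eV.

E_3 = −13.60/9 = −1.51 eV, so ionization (to E = 0) requires 1.51 eV.

1.51 eV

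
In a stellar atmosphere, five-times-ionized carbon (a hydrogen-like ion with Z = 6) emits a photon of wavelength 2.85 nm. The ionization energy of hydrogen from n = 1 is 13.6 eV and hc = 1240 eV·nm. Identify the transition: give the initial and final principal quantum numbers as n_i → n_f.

n_i = 3, n_f = 1

The photon energy is ΔE = hc/λ = 1240 / 2.85 = 435.1 eV.
With Z = 6, ΔE = 489.6 × (1/n_f² − 1/n_i²), so 1/n_f² − 1/n_i² = 0.8887.
Trying n_f = 1 gives 1/n_i² = 0.1113, i.e. n_i ≈ 3; this pair matches.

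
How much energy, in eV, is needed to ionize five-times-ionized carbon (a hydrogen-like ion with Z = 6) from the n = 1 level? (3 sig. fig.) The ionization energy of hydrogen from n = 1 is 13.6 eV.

490 eV

E_n = −13.6 Z²/n² = −489.6/n² eV for Z = 6.
E_1 = −489.6/1 = −490 eV, so ionization (to E = 0) requires 490 eV.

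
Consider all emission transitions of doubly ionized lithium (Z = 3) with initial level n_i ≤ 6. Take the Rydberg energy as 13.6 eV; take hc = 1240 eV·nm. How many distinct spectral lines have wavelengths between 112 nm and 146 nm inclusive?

2

Enumerate all n_i → n_f pairs with 1 ≤ n_f < n_i ≤ 6 and compute λ = 1240 / [13.6·9·(1/n_f² − 1/n_i²)].
Lines falling in [112, 146] nm: 6→3 (121.6 nm), 5→3 (142.5 nm).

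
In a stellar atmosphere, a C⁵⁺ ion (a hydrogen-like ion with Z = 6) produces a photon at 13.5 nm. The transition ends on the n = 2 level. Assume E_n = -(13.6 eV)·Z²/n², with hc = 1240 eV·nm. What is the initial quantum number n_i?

The photon energy is ΔE = hc/λ = 1240 / 13.5 = 91.85 eV.
With Z = 6, ΔE = 489.6 × (1/n_f² − 1/n_i²), so 1/n_f² − 1/n_i² = 0.1876.
With n_f = 2: 1/n_i² = 1/4 − 0.1876 = 0.06239, so n_i ≈ 4.00.

n_i = 4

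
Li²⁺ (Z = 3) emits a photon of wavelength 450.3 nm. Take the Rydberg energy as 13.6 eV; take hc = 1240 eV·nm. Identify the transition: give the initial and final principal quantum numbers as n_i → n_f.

The photon energy is ΔE = hc/λ = 1240 / 450.3 = 2.754 eV.
With Z = 3, ΔE = 122.4 × (1/n_f² − 1/n_i²), so 1/n_f² − 1/n_i² = 0.02250.
Trying n_f = 4 gives 1/n_i² = 0.04000, i.e. n_i ≈ 5; this pair matches.

n_i = 5, n_f = 4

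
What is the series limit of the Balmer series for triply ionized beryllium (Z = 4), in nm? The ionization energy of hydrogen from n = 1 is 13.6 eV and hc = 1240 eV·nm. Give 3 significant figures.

22.8 nm

The Balmer series has lower level n_f = 2; the series limit corresponds to n_i → ∞.
ΔE_max = 13.6 × 16 / 2² = 54.40 eV.
λ_min = 1240 / 54.40 = 22.8 nm.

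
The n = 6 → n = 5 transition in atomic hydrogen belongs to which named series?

The series is set by the lower level: n_f = 5 is the Pfund series.

Pfund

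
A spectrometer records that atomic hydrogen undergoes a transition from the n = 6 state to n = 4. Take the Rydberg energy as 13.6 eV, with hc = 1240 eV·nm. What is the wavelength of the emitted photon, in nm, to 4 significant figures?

2626 nm

ΔE = 13.60 × (1/4² − 1/6²) = 13.60 × 0.03472 = 0.4722 eV.
λ = hc/ΔE = 1240 / 0.4722 = 2626 nm.
This line belongs to the Brackett series.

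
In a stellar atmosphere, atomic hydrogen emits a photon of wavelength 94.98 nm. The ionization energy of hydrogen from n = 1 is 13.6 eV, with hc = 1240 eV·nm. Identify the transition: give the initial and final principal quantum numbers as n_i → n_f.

n_i = 5, n_f = 1

The photon energy is ΔE = hc/λ = 1240 / 94.98 = 13.06 eV.
With Z = 1, ΔE = 13.60 × (1/n_f² − 1/n_i²), so 1/n_f² − 1/n_i² = 0.9600.
Trying n_f = 1 gives 1/n_i² = 0.04005, i.e. n_i ≈ 5; this pair matches.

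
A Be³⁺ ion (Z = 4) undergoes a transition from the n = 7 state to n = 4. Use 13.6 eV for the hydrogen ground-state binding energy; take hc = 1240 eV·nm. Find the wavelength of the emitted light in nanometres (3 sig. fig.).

135 nm

For Z = 4 the level energies scale as Z², so the effective Rydberg energy is 13.6 × 16 = 217.6 eV.
ΔE = 217.6 × (1/4² − 1/7²) = 217.6 × 0.04209 = 9.159 eV.
λ = hc/ΔE = 1240 / 9.159 = 135 nm.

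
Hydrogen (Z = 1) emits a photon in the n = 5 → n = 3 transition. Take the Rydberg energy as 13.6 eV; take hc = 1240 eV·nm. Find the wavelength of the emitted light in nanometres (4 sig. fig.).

ΔE = 13.60 × (1/3² − 1/5²) = 13.60 × 0.07111 = 0.9671 eV.
λ = hc/ΔE = 1240 / 0.9671 = 1282 nm.
This line belongs to the Paschen series.

1282 nm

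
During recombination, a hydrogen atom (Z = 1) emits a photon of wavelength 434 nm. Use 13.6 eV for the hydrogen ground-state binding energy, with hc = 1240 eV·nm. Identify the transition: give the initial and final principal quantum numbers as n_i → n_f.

n_i = 5, n_f = 2

The photon energy is ΔE = hc/λ = 1240 / 434 = 2.857 eV.
With Z = 1, ΔE = 13.60 × (1/n_f² − 1/n_i²), so 1/n_f² − 1/n_i² = 0.2101.
Trying n_f = 2 gives 1/n_i² = 0.03992, i.e. n_i ≈ 5; this pair matches.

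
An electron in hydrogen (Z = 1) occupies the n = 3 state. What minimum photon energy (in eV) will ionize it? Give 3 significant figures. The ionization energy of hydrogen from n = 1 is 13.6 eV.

E_3 = −13.60/9 = −1.51 eV, so ionization (to E = 0) requires 1.51 eV.

1.51 eV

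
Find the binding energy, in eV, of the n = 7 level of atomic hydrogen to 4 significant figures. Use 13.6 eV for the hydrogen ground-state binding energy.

0.2776 eV

E_7 = −13.60/49 = −0.2776 eV, so ionization (to E = 0) requires 0.2776 eV.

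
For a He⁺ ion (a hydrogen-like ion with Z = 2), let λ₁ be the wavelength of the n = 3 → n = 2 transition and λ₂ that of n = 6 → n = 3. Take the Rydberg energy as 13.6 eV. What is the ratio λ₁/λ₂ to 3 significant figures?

λ ∝ 1/ΔE ∝ 1/(1/n_f² − 1/n_i²), and the Z² and hc factors cancel in the ratio.
λ₁/λ₂ = (1/3² − 1/6²)/(1/2² − 1/3²) = 0.08333/0.1389 = 0.600.

0.600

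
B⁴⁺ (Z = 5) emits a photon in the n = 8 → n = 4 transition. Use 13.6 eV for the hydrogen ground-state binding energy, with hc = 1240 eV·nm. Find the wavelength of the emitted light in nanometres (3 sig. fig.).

For Z = 5 the level energies scale as Z², so the effective Rydberg energy is 13.6 × 25 = 340.0 eV.
ΔE = 340.0 × (1/4² − 1/8²) = 340.0 × 0.04688 = 15.94 eV.
λ = hc/ΔE = 1240 / 15.94 = 77.8 nm.

77.8 nm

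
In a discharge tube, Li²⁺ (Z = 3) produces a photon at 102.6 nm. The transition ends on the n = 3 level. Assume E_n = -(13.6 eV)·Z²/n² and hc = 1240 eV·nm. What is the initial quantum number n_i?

n_i = 9

The photon energy is ΔE = hc/λ = 1240 / 102.6 = 12.09 eV.
With Z = 3, ΔE = 122.4 × (1/n_f² − 1/n_i²), so 1/n_f² − 1/n_i² = 0.09874.
With n_f = 3: 1/n_i² = 1/9 − 0.09874 = 0.01237, so n_i ≈ 8.99.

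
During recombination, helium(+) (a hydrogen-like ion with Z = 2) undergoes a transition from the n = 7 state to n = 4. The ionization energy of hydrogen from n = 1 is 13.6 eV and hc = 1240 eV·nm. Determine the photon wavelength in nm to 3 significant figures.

For Z = 2 the level energies scale as Z², so the effective Rydberg energy is 13.6 × 4 = 54.40 eV.
ΔE = 54.40 × (1/4² − 1/7²) = 54.40 × 0.04209 = 2.290 eV.
λ = hc/ΔE = 1240 / 2.290 = 542 nm.

542 nm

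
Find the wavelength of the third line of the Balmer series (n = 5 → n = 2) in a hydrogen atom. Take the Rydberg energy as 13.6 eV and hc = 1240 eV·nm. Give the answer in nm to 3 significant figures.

The Balmer series terminates on n_f = 2; the third line has n_i = 2+3 = 5.
ΔE = 13.60 × (1/2² − 1/5²) = 2.856 eV.
λ = 1240 / 2.856 = 434 nm.

434 nm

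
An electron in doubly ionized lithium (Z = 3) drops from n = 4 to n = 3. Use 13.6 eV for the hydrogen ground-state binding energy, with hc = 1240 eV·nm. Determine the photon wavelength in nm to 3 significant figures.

208 nm

For Z = 3 the level energies scale as Z², so the effective Rydberg energy is 13.6 × 9 = 122.4 eV.
ΔE = 122.4 × (1/3² − 1/4²) = 122.4 × 0.04861 = 5.950 eV.
λ = hc/ΔE = 1240 / 5.950 = 208 nm.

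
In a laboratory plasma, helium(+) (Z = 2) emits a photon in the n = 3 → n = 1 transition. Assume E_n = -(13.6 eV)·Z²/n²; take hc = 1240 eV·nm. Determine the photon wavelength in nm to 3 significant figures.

25.6 nm

For Z = 2 the level energies scale as Z², so the effective Rydberg energy is 13.6 × 4 = 54.40 eV.
ΔE = 54.40 × (1/1² − 1/3²) = 54.40 × 0.8889 = 48.36 eV.
λ = hc/ΔE = 1240 / 48.36 = 25.6 nm.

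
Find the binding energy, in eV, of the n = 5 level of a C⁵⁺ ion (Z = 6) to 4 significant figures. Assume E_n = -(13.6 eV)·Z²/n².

19.58 eV

E_n = −13.6 Z²/n² = −489.6/n² eV for Z = 6.
E_5 = −489.6/25 = −19.58 eV, so ionization (to E = 0) requires 19.58 eV.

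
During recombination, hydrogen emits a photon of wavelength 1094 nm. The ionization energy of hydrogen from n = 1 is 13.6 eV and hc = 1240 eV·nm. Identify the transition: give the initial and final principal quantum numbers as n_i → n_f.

n_i = 6, n_f = 3

The photon energy is ΔE = hc/λ = 1240 / 1094 = 1.133 eV.
With Z = 1, ΔE = 13.60 × (1/n_f² − 1/n_i²), so 1/n_f² − 1/n_i² = 0.08334.
Trying n_f = 3 gives 1/n_i² = 0.02777, i.e. n_i ≈ 6; this pair matches.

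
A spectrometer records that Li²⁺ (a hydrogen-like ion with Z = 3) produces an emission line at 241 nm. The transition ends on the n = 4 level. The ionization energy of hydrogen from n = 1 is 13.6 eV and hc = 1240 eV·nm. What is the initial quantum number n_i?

The photon energy is ΔE = hc/λ = 1240 / 241 = 5.145 eV.
With Z = 3, ΔE = 122.4 × (1/n_f² − 1/n_i²), so 1/n_f² − 1/n_i² = 0.04204.
With n_f = 4: 1/n_i² = 1/16 − 0.04204 = 0.02046, so n_i ≈ 6.99.

n_i = 7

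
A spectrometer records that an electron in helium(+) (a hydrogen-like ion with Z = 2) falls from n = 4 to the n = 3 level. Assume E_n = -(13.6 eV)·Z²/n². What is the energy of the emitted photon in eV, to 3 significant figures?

The Bohr energies scale as Z², so for Z = 2: E_n = −54.40/n² eV.
E_4 = −54.40/16 = −3.400 eV and E_3 = −54.40/9 = −6.044 eV.
The photon energy is |E_4 − E_3| = 2.64 eV.

2.64 eV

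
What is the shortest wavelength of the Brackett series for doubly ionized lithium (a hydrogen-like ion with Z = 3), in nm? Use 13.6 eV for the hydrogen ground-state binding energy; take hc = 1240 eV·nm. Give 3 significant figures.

The Brackett series has lower level n_f = 4; the series limit corresponds to n_i → ∞.
ΔE_max = 13.6 × 9 / 4² = 7.650 eV.
λ_min = 1240 / 7.650 = 162 nm.

162 nm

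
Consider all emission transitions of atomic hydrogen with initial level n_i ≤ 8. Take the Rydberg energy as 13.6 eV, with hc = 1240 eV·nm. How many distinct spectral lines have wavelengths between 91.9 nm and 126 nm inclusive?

7

Enumerate all n_i → n_f pairs with 1 ≤ n_f < n_i ≤ 8 and compute λ = 1240 / [13.6·1·(1/n_f² − 1/n_i²)].
Lines falling in [91.9, 126] nm: 8→1 (92.62 nm), 7→1 (93.08 nm), 6→1 (93.78 nm), 5→1 (94.98 nm), 4→1 (97.25 nm), 3→1 (102.6 nm), 2→1 (121.6 nm).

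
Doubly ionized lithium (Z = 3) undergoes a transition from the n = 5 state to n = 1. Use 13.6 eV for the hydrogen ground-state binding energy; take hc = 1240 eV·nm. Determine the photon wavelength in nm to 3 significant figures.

10.6 nm

For Z = 3 the level energies scale as Z², so the effective Rydberg energy is 13.6 × 9 = 122.4 eV.
ΔE = 122.4 × (1/1² − 1/5²) = 122.4 × 0.9600 = 117.5 eV.
λ = hc/ΔE = 1240 / 117.5 = 10.6 nm.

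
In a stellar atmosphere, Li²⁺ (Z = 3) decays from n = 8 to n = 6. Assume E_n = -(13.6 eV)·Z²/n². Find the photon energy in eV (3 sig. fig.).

The Bohr energies scale as Z², so for Z = 3: E_n = −122.4/n² eV.
E_8 = −122.4/64 = −1.913 eV and E_6 = −122.4/36 = −3.400 eV.
The photon energy is |E_8 − E_6| = 1.49 eV.

1.49 eV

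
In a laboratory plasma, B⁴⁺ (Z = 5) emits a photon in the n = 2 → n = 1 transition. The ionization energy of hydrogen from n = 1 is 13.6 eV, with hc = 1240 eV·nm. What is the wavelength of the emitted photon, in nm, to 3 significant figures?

4.86 nm

For Z = 5 the level energies scale as Z², so the effective Rydberg energy is 13.6 × 25 = 340.0 eV.
ΔE = 340.0 × (1/1² − 1/2²) = 340.0 × 0.7500 = 255.0 eV.
λ = hc/ΔE = 1240 / 255.0 = 4.86 nm.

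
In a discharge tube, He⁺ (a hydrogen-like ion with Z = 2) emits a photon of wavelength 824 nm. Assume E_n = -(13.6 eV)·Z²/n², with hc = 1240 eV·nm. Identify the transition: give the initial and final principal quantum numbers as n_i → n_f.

n_i = 9, n_f = 5

The photon energy is ΔE = hc/λ = 1240 / 824 = 1.505 eV.
With Z = 2, ΔE = 54.40 × (1/n_f² − 1/n_i²), so 1/n_f² − 1/n_i² = 0.02766.
Trying n_f = 5 gives 1/n_i² = 0.01234, i.e. n_i ≈ 9; this pair matches.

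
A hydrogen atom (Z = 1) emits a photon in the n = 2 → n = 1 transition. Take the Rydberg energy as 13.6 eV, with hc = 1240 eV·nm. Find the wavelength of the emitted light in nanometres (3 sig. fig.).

122 nm

ΔE = 13.60 × (1/1² − 1/2²) = 13.60 × 0.7500 = 10.20 eV.
λ = hc/ΔE = 1240 / 10.20 = 122 nm.
This line belongs to the Lyman series.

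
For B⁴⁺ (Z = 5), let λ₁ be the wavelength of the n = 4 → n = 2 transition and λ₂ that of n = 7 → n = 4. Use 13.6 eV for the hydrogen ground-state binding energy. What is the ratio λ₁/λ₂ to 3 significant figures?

0.224

λ ∝ 1/ΔE ∝ 1/(1/n_f² − 1/n_i²), and the Z² and hc factors cancel in the ratio.
λ₁/λ₂ = (1/4² − 1/7²)/(1/2² − 1/4²) = 0.04209/0.1875 = 0.224.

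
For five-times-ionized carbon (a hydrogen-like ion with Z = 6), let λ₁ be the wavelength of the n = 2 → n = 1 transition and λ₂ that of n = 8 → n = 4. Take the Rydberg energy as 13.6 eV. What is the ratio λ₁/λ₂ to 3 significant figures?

λ ∝ 1/ΔE ∝ 1/(1/n_f² − 1/n_i²), and the Z² and hc factors cancel in the ratio.
λ₁/λ₂ = (1/4² − 1/8²)/(1/1² − 1/2²) = 0.04688/0.7500 = 0.0625.

0.0625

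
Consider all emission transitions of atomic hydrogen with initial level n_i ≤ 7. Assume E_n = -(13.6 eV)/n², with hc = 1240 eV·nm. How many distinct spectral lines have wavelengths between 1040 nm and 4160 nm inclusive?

6

Enumerate all n_i → n_f pairs with 1 ≤ n_f < n_i ≤ 7 and compute λ = 1240 / [13.6·1·(1/n_f² − 1/n_i²)].
Lines falling in [1040, 4160] nm: 6→3 (1094 nm), 5→3 (1282 nm), 4→3 (1876 nm), 7→4 (2166 nm), 6→4 (2626 nm), 5→4 (4052 nm).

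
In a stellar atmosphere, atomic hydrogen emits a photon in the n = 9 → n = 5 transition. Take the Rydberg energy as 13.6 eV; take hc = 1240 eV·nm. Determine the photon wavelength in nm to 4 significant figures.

ΔE = 13.60 × (1/5² − 1/9²) = 13.60 × 0.02765 = 0.3761 eV.
λ = hc/ΔE = 1240 / 0.3761 = 3297 nm.

3297 nm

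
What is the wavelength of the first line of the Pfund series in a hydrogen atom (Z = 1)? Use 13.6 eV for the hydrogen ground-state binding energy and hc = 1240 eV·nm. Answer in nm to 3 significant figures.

The Pfund series terminates on n_f = 5; the first line has n_i = 5+1 = 6.
ΔE = 13.60 × (1/5² − 1/6²) = 0.1662 eV.
λ = 1240 / 0.1662 = 7460 nm.

7460 nm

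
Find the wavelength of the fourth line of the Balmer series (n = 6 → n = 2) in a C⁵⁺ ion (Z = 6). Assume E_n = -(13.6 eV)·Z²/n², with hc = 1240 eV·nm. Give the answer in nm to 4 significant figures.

The Balmer series terminates on n_f = 2; the fourth line has n_i = 2+4 = 6.
ΔE = 489.6 × (1/2² − 1/6²) = 108.8 eV.
λ = 1240 / 108.8 = 11.40 nm.

11.40 nm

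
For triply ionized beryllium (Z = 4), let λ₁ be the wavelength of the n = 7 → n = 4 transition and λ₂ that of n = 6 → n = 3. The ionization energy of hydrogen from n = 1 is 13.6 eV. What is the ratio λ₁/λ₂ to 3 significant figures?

λ ∝ 1/ΔE ∝ 1/(1/n_f² − 1/n_i²), and the Z² and hc factors cancel in the ratio.
λ₁/λ₂ = (1/3² − 1/6²)/(1/4² − 1/7²) = 0.08333/0.04209 = 1.98.

1.98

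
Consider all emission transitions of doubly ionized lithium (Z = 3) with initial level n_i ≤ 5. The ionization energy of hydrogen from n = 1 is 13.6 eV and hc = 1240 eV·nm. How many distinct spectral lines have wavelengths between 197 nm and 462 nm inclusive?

Enumerate all n_i → n_f pairs with 1 ≤ n_f < n_i ≤ 5 and compute λ = 1240 / [13.6·9·(1/n_f² − 1/n_i²)].
Lines falling in [197, 462] nm: 4→3 (208.4 nm), 5→4 (450.3 nm).

2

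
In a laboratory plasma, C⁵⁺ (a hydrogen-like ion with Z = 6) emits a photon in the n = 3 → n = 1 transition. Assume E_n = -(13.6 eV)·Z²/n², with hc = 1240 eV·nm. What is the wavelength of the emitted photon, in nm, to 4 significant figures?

2.849 nm

For Z = 6 the level energies scale as Z², so the effective Rydberg energy is 13.6 × 36 = 489.6 eV.
ΔE = 489.6 × (1/1² − 1/3²) = 489.6 × 0.8889 = 435.2 eV.
λ = hc/ΔE = 1240 / 435.2 = 2.849 nm.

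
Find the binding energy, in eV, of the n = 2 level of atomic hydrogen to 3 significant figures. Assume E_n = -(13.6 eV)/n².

3.40 eV

E_2 = −13.60/4 = −3.40 eV, so ionization (to E = 0) requires 3.40 eV.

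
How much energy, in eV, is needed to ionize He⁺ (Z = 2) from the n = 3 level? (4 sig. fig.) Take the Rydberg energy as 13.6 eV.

E_n = −13.6 Z²/n² = −54.40/n² eV for Z = 2.
E_3 = −54.40/9 = −6.044 eV, so ionization (to E = 0) requires 6.044 eV.

6.044 eV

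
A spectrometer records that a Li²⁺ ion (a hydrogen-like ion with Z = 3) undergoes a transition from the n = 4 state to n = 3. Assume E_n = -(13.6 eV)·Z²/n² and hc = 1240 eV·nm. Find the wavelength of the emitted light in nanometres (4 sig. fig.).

208.4 nm

For Z = 3 the level energies scale as Z², so the effective Rydberg energy is 13.6 × 9 = 122.4 eV.
ΔE = 122.4 × (1/3² − 1/4²) = 122.4 × 0.04861 = 5.950 eV.
λ = hc/ΔE = 1240 / 5.950 = 208.4 nm.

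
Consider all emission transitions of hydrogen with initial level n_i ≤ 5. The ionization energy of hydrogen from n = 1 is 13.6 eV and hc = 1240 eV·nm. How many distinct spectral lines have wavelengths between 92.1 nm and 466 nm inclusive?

5

Enumerate all n_i → n_f pairs with 1 ≤ n_f < n_i ≤ 5 and compute λ = 1240 / [13.6·1·(1/n_f² − 1/n_i²)].
Lines falling in [92.1, 466] nm: 5→1 (94.98 nm), 4→1 (97.25 nm), 3→1 (102.6 nm), 2→1 (121.6 nm), 5→2 (434.2 nm).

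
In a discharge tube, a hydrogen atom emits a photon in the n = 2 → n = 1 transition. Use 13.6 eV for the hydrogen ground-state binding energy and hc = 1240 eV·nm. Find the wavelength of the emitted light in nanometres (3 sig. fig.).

ΔE = 13.60 × (1/1² − 1/2²) = 13.60 × 0.7500 = 10.20 eV.
λ = hc/ΔE = 1240 / 10.20 = 122 nm.

122 nm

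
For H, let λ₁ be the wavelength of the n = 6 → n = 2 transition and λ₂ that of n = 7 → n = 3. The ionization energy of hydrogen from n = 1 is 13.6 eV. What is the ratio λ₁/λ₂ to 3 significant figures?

0.408

λ ∝ 1/ΔE ∝ 1/(1/n_f² − 1/n_i²), and the Z² and hc factors cancel in the ratio.
λ₁/λ₂ = (1/3² − 1/7²)/(1/2² − 1/6²) = 0.09070/0.2222 = 0.408.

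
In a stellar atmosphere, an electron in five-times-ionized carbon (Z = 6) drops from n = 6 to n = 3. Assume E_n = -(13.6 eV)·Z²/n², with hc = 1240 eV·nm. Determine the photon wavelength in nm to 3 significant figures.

30.4 nm

For Z = 6 the level energies scale as Z², so the effective Rydberg energy is 13.6 × 36 = 489.6 eV.
ΔE = 489.6 × (1/3² − 1/6²) = 489.6 × 0.08333 = 40.80 eV.
λ = hc/ΔE = 1240 / 40.80 = 30.4 nm.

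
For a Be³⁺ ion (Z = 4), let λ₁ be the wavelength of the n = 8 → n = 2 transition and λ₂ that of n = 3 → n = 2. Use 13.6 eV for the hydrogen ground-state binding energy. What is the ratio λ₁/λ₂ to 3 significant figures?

λ ∝ 1/ΔE ∝ 1/(1/n_f² − 1/n_i²), and the Z² and hc factors cancel in the ratio.
λ₁/λ₂ = (1/2² − 1/3²)/(1/2² − 1/8²) = 0.1389/0.2344 = 0.593.

0.593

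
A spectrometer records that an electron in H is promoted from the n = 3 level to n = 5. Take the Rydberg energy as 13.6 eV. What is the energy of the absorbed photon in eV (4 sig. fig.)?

E_5 = −13.60/25 = −0.5440 eV and E_3 = −13.60/9 = −1.511 eV.
The photon energy is |E_5 − E_3| = 0.9671 eV.

0.9671 eV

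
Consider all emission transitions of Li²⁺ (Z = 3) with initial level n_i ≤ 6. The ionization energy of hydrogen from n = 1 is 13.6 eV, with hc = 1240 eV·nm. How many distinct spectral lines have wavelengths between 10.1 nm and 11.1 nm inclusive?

3

Enumerate all n_i → n_f pairs with 1 ≤ n_f < n_i ≤ 6 and compute λ = 1240 / [13.6·9·(1/n_f² − 1/n_i²)].
Lines falling in [10.1, 11.1] nm: 6→1 (10.42 nm), 5→1 (10.55 nm), 4→1 (10.81 nm).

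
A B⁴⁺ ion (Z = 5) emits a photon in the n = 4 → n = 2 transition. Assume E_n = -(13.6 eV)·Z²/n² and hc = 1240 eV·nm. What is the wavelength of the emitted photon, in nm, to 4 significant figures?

For Z = 5 the level energies scale as Z², so the effective Rydberg energy is 13.6 × 25 = 340.0 eV.
ΔE = 340.0 × (1/2² − 1/4²) = 340.0 × 0.1875 = 63.75 eV.
λ = hc/ΔE = 1240 / 63.75 = 19.45 nm.

19.45 nm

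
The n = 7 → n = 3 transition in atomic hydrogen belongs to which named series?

Paschen

The series is set by the lower level: n_f = 3 is the Paschen series.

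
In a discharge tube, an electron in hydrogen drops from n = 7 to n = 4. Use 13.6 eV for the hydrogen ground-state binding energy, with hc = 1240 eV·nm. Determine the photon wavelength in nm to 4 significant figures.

ΔE = 13.60 × (1/4² − 1/7²) = 13.60 × 0.04209 = 0.5724 eV.
λ = hc/ΔE = 1240 / 0.5724 = 2166 nm.
This line belongs to the Brackett series.

2166 nm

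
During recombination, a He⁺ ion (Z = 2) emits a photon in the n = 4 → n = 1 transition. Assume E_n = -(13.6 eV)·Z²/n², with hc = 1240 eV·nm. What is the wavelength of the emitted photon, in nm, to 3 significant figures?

For Z = 2 the level energies scale as Z², so the effective Rydberg energy is 13.6 × 4 = 54.40 eV.
ΔE = 54.40 × (1/1² − 1/4²) = 54.40 × 0.9375 = 51.00 eV.
λ = hc/ΔE = 1240 / 51.00 = 24.3 nm.

24.3 nm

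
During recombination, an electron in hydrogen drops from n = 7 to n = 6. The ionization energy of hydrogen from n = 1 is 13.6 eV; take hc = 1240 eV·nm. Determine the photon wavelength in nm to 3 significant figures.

ΔE = 13.60 × (1/6² − 1/7²) = 13.60 × 0.007370 = 0.1002 eV.
λ = hc/ΔE = 1240 / 0.1002 = 12400 nm.

12400 nm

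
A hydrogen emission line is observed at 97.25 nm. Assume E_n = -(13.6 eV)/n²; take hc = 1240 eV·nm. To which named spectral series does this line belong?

Lyman

ΔE = 1240/97.25 = 12.75 eV.
This matches 13.6 × (1/1² − 1/4²), so n_f = 1: the Lyman series.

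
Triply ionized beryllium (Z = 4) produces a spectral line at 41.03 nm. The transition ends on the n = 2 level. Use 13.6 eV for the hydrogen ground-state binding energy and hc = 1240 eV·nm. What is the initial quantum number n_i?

The photon energy is ΔE = hc/λ = 1240 / 41.03 = 30.22 eV.
With Z = 4, ΔE = 217.6 × (1/n_f² − 1/n_i²), so 1/n_f² − 1/n_i² = 0.1389.
With n_f = 2: 1/n_i² = 1/4 − 0.1389 = 0.1111, so n_i ≈ 3.00.

n_i = 3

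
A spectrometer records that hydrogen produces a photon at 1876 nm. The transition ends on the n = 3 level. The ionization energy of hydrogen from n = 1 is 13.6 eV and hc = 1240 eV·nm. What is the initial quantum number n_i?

The photon energy is ΔE = hc/λ = 1240 / 1876 = 0.6610 eV.
With Z = 1, ΔE = 13.60 × (1/n_f² − 1/n_i²), so 1/n_f² − 1/n_i² = 0.04860.
With n_f = 3: 1/n_i² = 1/9 − 0.04860 = 0.06251, so n_i ≈ 4.00.

n_i = 4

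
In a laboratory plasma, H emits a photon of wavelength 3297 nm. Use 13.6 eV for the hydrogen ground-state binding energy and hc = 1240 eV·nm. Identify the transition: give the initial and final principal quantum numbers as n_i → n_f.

The photon energy is ΔE = hc/λ = 1240 / 3297 = 0.3761 eV.
With Z = 1, ΔE = 13.60 × (1/n_f² − 1/n_i²), so 1/n_f² − 1/n_i² = 0.02765.
Trying n_f = 5 gives 1/n_i² = 0.01235, i.e. n_i ≈ 9; this pair matches.

n_i = 9, n_f = 5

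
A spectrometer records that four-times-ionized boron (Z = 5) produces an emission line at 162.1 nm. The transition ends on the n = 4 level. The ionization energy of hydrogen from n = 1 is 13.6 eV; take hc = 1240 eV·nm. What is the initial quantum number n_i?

The photon energy is ΔE = hc/λ = 1240 / 162.1 = 7.650 eV.
With Z = 5, ΔE = 340.0 × (1/n_f² − 1/n_i²), so 1/n_f² − 1/n_i² = 0.02250.
With n_f = 4: 1/n_i² = 1/16 − 0.02250 = 0.04000, so n_i ≈ 5.00.

n_i = 5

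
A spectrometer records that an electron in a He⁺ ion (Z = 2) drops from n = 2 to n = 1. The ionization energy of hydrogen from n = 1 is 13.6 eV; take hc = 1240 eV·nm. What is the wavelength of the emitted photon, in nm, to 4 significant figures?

30.39 nm

For Z = 2 the level energies scale as Z², so the effective Rydberg energy is 13.6 × 4 = 54.40 eV.
ΔE = 54.40 × (1/1² − 1/2²) = 54.40 × 0.7500 = 40.80 eV.
λ = hc/ΔE = 1240 / 40.80 = 30.39 nm.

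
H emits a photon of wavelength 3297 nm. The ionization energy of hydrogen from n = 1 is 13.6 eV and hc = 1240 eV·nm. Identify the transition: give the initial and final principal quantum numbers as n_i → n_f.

The photon energy is ΔE = hc/λ = 1240 / 3297 = 0.3761 eV.
With Z = 1, ΔE = 13.60 × (1/n_f² − 1/n_i²), so 1/n_f² − 1/n_i² = 0.02765.
Trying n_f = 5 gives 1/n_i² = 0.01235, i.e. n_i ≈ 9; this pair matches.

n_i = 9, n_f = 5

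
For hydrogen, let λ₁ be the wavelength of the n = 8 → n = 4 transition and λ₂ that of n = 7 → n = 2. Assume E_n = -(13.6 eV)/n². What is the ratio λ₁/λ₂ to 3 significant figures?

4.90

λ ∝ 1/ΔE ∝ 1/(1/n_f² − 1/n_i²), and the Z² and hc factors cancel in the ratio.
λ₁/λ₂ = (1/2² − 1/7²)/(1/4² − 1/8²) = 0.2296/0.04688 = 4.90.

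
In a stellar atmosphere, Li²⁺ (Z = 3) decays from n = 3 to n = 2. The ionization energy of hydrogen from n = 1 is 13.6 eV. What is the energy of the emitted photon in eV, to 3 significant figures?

17.0 eV

The Bohr energies scale as Z², so for Z = 3: E_n = −122.4/n² eV.
E_3 = −122.4/9 = −13.60 eV and E_2 = −122.4/4 = −30.60 eV.
The photon energy is |E_3 − E_2| = 17.0 eV.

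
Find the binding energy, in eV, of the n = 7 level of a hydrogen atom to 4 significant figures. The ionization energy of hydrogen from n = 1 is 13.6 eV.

E_7 = −13.60/49 = −0.2776 eV, so ionization (to E = 0) requires 0.2776 eV.

0.2776 eV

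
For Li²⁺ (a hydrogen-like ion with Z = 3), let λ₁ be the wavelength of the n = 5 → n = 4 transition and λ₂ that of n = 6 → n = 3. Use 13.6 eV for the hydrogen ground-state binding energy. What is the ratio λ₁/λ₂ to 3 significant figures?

3.70

λ ∝ 1/ΔE ∝ 1/(1/n_f² − 1/n_i²), and the Z² and hc factors cancel in the ratio.
λ₁/λ₂ = (1/3² − 1/6²)/(1/4² − 1/5²) = 0.08333/0.02250 = 3.70.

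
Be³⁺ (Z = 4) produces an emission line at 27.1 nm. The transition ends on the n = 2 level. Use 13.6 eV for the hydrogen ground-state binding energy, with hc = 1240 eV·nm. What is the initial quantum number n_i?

n_i = 5

The photon energy is ΔE = hc/λ = 1240 / 27.1 = 45.76 eV.
With Z = 4, ΔE = 217.6 × (1/n_f² − 1/n_i²), so 1/n_f² − 1/n_i² = 0.2103.
With n_f = 2: 1/n_i² = 1/4 − 0.2103 = 0.03972, so n_i ≈ 5.02.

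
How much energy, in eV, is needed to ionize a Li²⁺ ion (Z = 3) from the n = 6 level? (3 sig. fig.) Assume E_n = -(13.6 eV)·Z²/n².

3.40 eV

E_n = −13.6 Z²/n² = −122.4/n² eV for Z = 3.
E_6 = −122.4/36 = −3.40 eV, so ionization (to E = 0) requires 3.40 eV.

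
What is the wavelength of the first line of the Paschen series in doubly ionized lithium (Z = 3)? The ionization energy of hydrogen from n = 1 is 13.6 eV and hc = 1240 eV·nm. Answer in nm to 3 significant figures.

The Paschen series terminates on n_f = 3; the first line has n_i = 3+1 = 4.
ΔE = 122.4 × (1/3² − 1/4²) = 5.950 eV.
λ = 1240 / 5.950 = 208 nm.

208 nm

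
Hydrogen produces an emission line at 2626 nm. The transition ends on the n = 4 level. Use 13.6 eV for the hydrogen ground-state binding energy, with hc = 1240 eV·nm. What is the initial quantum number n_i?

n_i = 6

The photon energy is ΔE = hc/λ = 1240 / 2626 = 0.4722 eV.
With Z = 1, ΔE = 13.60 × (1/n_f² − 1/n_i²), so 1/n_f² − 1/n_i² = 0.03472.
With n_f = 4: 1/n_i² = 1/16 − 0.03472 = 0.02778, so n_i ≈ 6.00.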